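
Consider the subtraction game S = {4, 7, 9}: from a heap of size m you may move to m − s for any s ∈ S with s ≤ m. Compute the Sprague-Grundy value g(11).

2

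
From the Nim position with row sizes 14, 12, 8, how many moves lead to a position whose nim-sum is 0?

Nim-sum: 14 ^ 12 ^ 8 = 10.
The overall nim-sum is X = 10. A row of size p has a winning move iff p XOR X < p (reduce it to p XOR X).
  14: 14 XOR 10 = 4 < 14 — winning move (to 4).
  12: 12 XOR 10 = 6 < 12 — winning move (to 6).
  8: 8 XOR 10 = 2 < 8 — winning move (to 2).
That gives 3 winning moves.

3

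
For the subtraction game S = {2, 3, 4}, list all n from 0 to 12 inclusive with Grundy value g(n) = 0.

0, 1, 6, 7, 12

Build the Grundy sequence with g(k) = mex{g(k−s) : s ∈ {2, 3, 4}, s ≤ k}:
g(0) = mex{} = 0
g(1) = mex{} = 0
g(2) = mex{0} = 1
g(3) = mex{0} = 1
g(4) = mex{0,1} = 2
g(5) = mex{0,1} = 2
g(6) = mex{1,2} = 0
g(7) = mex{1,2} = 0
g(8) = mex{0,2} = 1
g(9) = mex{0,2} = 1
g(10) = mex{0,1} = 2
g(11) = mex{0,1} = 2
g(12) = mex{1,2} = 0
The P-positions (g = 0) in 0..12 are 0, 1, 6, 7, 12.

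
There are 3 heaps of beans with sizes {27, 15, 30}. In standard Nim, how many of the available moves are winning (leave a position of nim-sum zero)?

3

Nim-sum: 27 ⊕ 15 ⊕ 30 = 10.
The overall nim-sum is X = 10. A heap of size p has a winning move iff p XOR X < p (reduce it to p XOR X).
  27: 27 XOR 10 = 17 < 27 — winning move (to 17).
  15: 15 XOR 10 = 5 < 15 — winning move (to 5).
  30: 30 XOR 10 = 20 < 30 — winning move (to 20).
That gives 3 winning moves.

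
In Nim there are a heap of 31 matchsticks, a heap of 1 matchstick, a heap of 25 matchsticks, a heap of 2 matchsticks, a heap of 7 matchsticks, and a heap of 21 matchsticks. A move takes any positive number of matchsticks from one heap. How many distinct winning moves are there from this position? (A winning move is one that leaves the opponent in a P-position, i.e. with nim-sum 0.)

Compute the nim-sum pairwise:
31 ⊕ 1 = 30
30 ⊕ 25 = 7
7 ⊕ 2 = 5
5 ⊕ 7 = 2
2 ⊕ 21 = 23
The overall nim-sum is X = 23. A heap of size p has a winning move iff p XOR X < p (reduce it to p XOR X).
  31: 31 XOR 23 = 8 < 31 — winning move (to 8).
  1: 1 XOR 23 = 22 ≥ 1 — no move.
  25: 25 XOR 23 = 14 < 25 — winning move (to 14).
  2: 2 XOR 23 = 21 ≥ 2 — no move.
  7: 7 XOR 23 = 16 ≥ 7 — no move.
  21: 21 XOR 23 = 2 < 21 — winning move (to 2).
That gives 3 winning moves.

3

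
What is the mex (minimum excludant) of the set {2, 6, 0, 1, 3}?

The values 0, 1, 2, 3 are all present; 4 is the first non-negative integer missing from the set.

4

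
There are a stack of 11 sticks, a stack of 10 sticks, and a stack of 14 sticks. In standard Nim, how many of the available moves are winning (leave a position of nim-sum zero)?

3

Nim-sum: 11 XOR 10 XOR 14 = 15.
The overall nim-sum is X = 15. A stack of size p has a winning move iff p XOR X < p (reduce it to p XOR X).
  11: 11 XOR 15 = 4 < 11 — winning move (to 4).
  10: 10 XOR 15 = 5 < 10 — winning move (to 5).
  14: 14 XOR 15 = 1 < 14 — winning move (to 1).
That gives 3 winning moves.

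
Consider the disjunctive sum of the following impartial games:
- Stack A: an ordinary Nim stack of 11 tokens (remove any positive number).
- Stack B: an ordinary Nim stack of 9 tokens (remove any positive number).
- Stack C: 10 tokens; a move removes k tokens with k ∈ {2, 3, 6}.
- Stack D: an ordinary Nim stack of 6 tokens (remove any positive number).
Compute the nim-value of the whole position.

4

Stack A is a plain Nim stack of size 11, so its Grundy value is 11.
Stack B is a plain Nim stack of size 9, so its Grundy value is 9.
For stack C, compute g(0), g(1), … with moves {2, 3, 6}:
g(0) = mex{} = 0
g(1) = mex{} = 0
g(2) = mex{0} = 1
g(3) = mex{0} = 1
g(4) = mex{0,1} = 2
g(5) = mex{1} = 0
g(6) = mex{0,1,2} = 3
g(7) = mex{0,2} = 1
g(8) = mex{0,1,3} = 2
g(9) = mex{1,3} = 0
g(10) = mex{1,2} = 0
So g(10) = 0.
Stack D is a plain Nim stack of size 6, so its Grundy value is 6.
By the Sprague-Grundy theorem, the Grundy value of a sum of independent games is the XOR of the component values.
Combined value = 11 XOR 9 XOR 0 XOR 6 = 4.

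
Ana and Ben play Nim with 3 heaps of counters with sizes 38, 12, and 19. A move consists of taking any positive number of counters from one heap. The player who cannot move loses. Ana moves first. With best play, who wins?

Ana wins

Nim-sum: 38 XOR 12 XOR 19 = 57.
The nim-sum is 57 ≠ 0, so this is an N-position: the player to move can win; Ana has a winning move.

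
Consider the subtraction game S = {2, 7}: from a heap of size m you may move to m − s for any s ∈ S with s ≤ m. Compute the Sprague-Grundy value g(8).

2

Compute g(0), g(1), … for moves {2, 7}:
k:     0  1  2  3  4  5  6  7  8
g(k):  0  0  1  1  0  0  1  1  2
So g(8) = 2.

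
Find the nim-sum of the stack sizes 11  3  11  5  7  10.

Compute the nim-sum pairwise:
11 ⊕ 3 = 8
8 ⊕ 11 = 3
3 ⊕ 5 = 6
6 ⊕ 7 = 1
1 ⊕ 10 = 11

11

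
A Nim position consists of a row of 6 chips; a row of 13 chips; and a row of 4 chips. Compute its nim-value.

In binary:
  0110  (6)
  1101  (13)
  0100  (4)
  ----
  1111  (15)

15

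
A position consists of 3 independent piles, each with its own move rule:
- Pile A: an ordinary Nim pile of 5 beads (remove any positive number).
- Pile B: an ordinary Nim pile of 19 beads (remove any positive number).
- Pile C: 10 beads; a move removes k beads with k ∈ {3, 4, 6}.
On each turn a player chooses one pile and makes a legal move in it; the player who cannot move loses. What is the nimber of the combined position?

22

Pile A is a plain Nim pile of size 5, so its Grundy value is 5.
Pile B is a plain Nim pile of size 19, so its Grundy value is 19.
Build the Grundy sequence for pile C with g(k) = mex{g(k−s) : s ∈ {3, 4, 6}, s ≤ k}:
g(0) = mex{} = 0
g(1) = mex{} = 0
g(2) = mex{} = 0
g(3) = mex{0} = 1
g(4) = mex{0} = 1
g(5) = mex{0} = 1
g(6) = mex{0,1} = 2
g(7) = mex{0,1} = 2
g(8) = mex{0,1} = 2
g(9) = mex{1,2} = 0
g(10) = mex{1,2} = 0
So g(10) = 0.
The value of a disjunctive sum is the nim-sum of the parts.
Combined value = 5 XOR 19 XOR 0 = 22.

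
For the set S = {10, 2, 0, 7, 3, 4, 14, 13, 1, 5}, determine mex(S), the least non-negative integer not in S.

The values 0, 1, 2, 3, 4, 5 are all present; 6 is the first non-negative integer missing from the set.

6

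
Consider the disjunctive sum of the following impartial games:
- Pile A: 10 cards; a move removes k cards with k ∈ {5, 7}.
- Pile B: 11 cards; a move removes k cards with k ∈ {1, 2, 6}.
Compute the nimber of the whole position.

For pile A, compute g(0), g(1), … with moves {5, 7}:
k:     0  1  2  3  4  5  6  7  8  9 10
g(k):  0  0  0  0  0  1  1  1  1  1  2
So g(10) = 2.
Grundy values for pile B (subtraction set {1, 2, 6}):
k:     0  1  2  3  4  5  6  7  8  9 10 11
g(k):  0  1  2  0  1  2  3  0  1  2  0  1
So g(11) = 1.
By the Sprague-Grundy theorem, the Grundy value of a sum of independent games is the XOR of the component values.
Combined value = 2 XOR 1 = 3.

3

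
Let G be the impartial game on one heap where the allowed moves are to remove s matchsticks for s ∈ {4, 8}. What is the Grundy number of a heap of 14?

0

Compute g(0), g(1), … for moves {4, 8}:
k:     0  1  2  3  4  5  6  7  8  9 10 11 12 13 14
g(k):  0  0  0  0  1  1  1  1  2  2  2  2  0  0  0
So g(14) = 0.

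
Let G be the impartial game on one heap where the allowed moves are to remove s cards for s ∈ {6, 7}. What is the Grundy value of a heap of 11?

Build the Grundy sequence with g(k) = mex{g(k−s) : s ∈ {6, 7}, s ≤ k}:
g(0) = mex{} = 0
g(1) = mex{} = 0
g(2) = mex{} = 0
g(3) = mex{} = 0
g(4) = mex{} = 0
g(5) = mex{} = 0
g(6) = mex{0} = 1
g(7) = mex{0} = 1
g(8) = mex{0} = 1
g(9) = mex{0} = 1
g(10) = mex{0} = 1
g(11) = mex{0} = 1
So g(11) = 1.

1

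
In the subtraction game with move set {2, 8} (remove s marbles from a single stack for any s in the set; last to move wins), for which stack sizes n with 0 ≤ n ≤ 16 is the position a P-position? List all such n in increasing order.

0, 1, 4, 5, 10, 11, 14, 15

Compute g(0), g(1), … for moves {2, 8}:
k:     0  1  2  3  4  5  6  7  8  9 10 11 12 13 14 15 16
g(k):  0  0  1  1  0  0  1  1  2  2  0  0  1  1  0  0  1
The P-positions (g = 0) in 0..16 are 0, 1, 4, 5, 10, 11, 14, 15.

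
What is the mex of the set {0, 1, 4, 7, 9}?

The values 0, 1 are all present; 2 is the first non-negative integer missing from the set.

2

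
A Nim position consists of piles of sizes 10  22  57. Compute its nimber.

37

Compute the nim-sum pairwise:
10 XOR 22 = 28
28 XOR 57 = 37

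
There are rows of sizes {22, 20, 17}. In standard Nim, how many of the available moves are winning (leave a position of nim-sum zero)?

3

Compute the nim-sum pairwise:
22 ⊕ 20 = 2
2 ⊕ 17 = 19
The overall nim-sum is X = 19. A row of size p has a winning move iff p XOR X < p (reduce it to p XOR X).
  22: 22 XOR 19 = 5 < 22 — winning move (to 5).
  20: 20 XOR 19 = 7 < 20 — winning move (to 7).
  17: 17 XOR 19 = 2 < 17 — winning move (to 2).
That gives 3 winning moves.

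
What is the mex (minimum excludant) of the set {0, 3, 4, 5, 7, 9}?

0 is in the set but 1 is not, so the mex is 1.

1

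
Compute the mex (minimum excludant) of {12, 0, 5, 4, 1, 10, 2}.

The values 0, 1, 2 are all present; 3 is the first non-negative integer missing from the set.

3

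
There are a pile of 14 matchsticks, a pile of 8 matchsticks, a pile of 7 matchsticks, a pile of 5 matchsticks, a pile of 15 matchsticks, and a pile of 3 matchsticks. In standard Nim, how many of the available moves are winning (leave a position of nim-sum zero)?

In binary:
  1110  (14)
  1000  (8)
  0111  (7)
  0101  (5)
  1111  (15)
  0011  (3)
  ----
  1000  (8)
The overall nim-sum is X = 8. A pile of size p has a winning move iff p XOR X < p (reduce it to p XOR X).
  14: 14 XOR 8 = 6 < 14 — winning move (to 6).
  8: 8 XOR 8 = 0 < 8 — winning move (to 0).
  7: 7 XOR 8 = 15 ≥ 7 — no move.
  5: 5 XOR 8 = 13 ≥ 5 — no move.
  15: 15 XOR 8 = 7 < 15 — winning move (to 7).
  3: 3 XOR 8 = 11 ≥ 3 — no move.
That gives 3 winning moves.

3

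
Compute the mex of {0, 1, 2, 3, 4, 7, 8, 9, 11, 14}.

5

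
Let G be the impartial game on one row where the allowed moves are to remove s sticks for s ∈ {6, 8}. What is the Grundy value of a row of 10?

1

Build the Grundy sequence with g(k) = mex{g(k−s) : s ∈ {6, 8}, s ≤ k}:
k:     0  1  2  3  4  5  6  7  8  9 10
g(k):  0  0  0  0  0  0  1  1  1  1  1
So g(10) = 1.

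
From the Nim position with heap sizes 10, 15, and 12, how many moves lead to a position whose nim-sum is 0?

3

Bitwise XOR of the heap sizes:
  1010  (10)
  1111  (15)
  1100  (12)
  ----
  1001  (9)
The overall nim-sum is X = 9. A heap of size p has a winning move iff p XOR X < p (reduce it to p XOR X).
  10: 10 XOR 9 = 3 < 10 — winning move (to 3).
  15: 15 XOR 9 = 6 < 15 — winning move (to 6).
  12: 12 XOR 9 = 5 < 12 — winning move (to 5).
That gives 3 winning moves.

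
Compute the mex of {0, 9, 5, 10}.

1

0 is in the set but 1 is not, so the mex is 1.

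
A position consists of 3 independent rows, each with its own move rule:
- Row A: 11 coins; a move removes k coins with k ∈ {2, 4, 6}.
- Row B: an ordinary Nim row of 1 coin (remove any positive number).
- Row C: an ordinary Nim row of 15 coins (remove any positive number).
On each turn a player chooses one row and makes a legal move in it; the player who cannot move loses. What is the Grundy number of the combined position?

Build the Grundy sequence for row A with g(k) = mex{g(k−s) : s ∈ {2, 4, 6}, s ≤ k}:
k:     0  1  2  3  4  5  6  7  8  9 10 11
g(k):  0  0  1  1  2  2  3  3  0  0  1  1
So g(11) = 1.
Row B is a plain Nim row of size 1, so its Grundy value is 1.
Row C is a plain Nim row of size 15, so its Grundy value is 15.
By the Sprague-Grundy theorem, the Grundy value of a sum of independent games is the XOR of the component values.
Combined value = 1 ⊕ 1 ⊕ 15 = 15.

15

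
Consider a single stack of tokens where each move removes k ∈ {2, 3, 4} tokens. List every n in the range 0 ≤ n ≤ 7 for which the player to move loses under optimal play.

0, 1, 6, 7

Build the Grundy sequence with g(k) = mex{g(k−s) : s ∈ {2, 3, 4}, s ≤ k}:
g(0) = mex{} = 0
g(1) = mex{} = 0
g(2) = mex{0} = 1
g(3) = mex{0} = 1
g(4) = mex{0,1} = 2
g(5) = mex{0,1} = 2
g(6) = mex{1,2} = 0
g(7) = mex{1,2} = 0
The P-positions (g = 0) in 0..7 are 0, 1, 6, 7.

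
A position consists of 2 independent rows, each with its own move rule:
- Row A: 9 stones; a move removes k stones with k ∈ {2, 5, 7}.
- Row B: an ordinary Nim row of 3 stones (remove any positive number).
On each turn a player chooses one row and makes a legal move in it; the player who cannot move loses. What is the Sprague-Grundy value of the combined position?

Grundy values for row A (subtraction set {2, 5, 7}):
g(0) = mex{} = 0
g(1) = mex{} = 0
g(2) = mex{0} = 1
g(3) = mex{0} = 1
g(4) = mex{1} = 0
g(5) = mex{0,1} = 2
g(6) = mex{0} = 1
g(7) = mex{0,1,2} = 3
g(8) = mex{0,1} = 2
g(9) = mex{0,1,3} = 2
So g(9) = 2.
Row B is a plain Nim row of size 3, so its Grundy value is 3.
By the Sprague-Grundy theorem, the Grundy value of a sum of independent games is the XOR of the component values.
Combined value = 2 XOR 3 = 1.

1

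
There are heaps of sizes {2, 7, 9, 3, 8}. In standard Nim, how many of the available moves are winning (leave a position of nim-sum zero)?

1

Compute the nim-sum pairwise:
2 ⊕ 7 = 5
5 ⊕ 9 = 12
12 ⊕ 3 = 15
15 ⊕ 8 = 7
The overall nim-sum is X = 7. A heap of size p has a winning move iff p XOR X < p (reduce it to p XOR X).
  2: 2 XOR 7 = 5 ≥ 2 — no move.
  7: 7 XOR 7 = 0 < 7 — winning move (to 0).
  9: 9 XOR 7 = 14 ≥ 9 — no move.
  3: 3 XOR 7 = 4 ≥ 3 — no move.
  8: 8 XOR 7 = 15 ≥ 8 — no move.
That gives 1 winning move.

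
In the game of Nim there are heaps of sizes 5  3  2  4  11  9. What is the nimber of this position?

In binary:
  0101  (5)
  0011  (3)
  0010  (2)
  0100  (4)
  1011  (11)
  1001  (9)
  ----
  0010  (2)

2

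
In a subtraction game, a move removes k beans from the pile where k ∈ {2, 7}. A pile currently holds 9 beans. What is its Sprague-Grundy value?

0

Build the Grundy sequence with g(k) = mex{g(k−s) : s ∈ {2, 7}, s ≤ k}:
g(0) = mex{} = 0
g(1) = mex{} = 0
g(2) = mex{0} = 1
g(3) = mex{0} = 1
g(4) = mex{1} = 0
g(5) = mex{1} = 0
g(6) = mex{0} = 1
g(7) = mex{0} = 1
g(8) = mex{0,1} = 2
g(9) = mex{1} = 0
So g(9) = 0.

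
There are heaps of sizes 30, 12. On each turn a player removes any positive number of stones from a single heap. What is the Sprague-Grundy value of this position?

18

Nim-sum: 30 ⊕ 12 = 18.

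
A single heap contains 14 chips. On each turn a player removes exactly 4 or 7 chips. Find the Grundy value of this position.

Build the Grundy sequence with g(k) = mex{g(k−s) : s ∈ {4, 7}, s ≤ k}:
k:     0  1  2  3  4  5  6  7  8  9 10 11 12 13 14
g(k):  0  0  0  0  1  1  1  1  2  2  2  0  0  0  0
So g(14) = 0.

0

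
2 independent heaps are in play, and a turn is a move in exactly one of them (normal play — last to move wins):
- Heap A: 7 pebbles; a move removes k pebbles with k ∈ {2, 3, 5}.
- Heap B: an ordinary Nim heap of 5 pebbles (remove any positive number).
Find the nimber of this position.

5

For heap A, compute g(0), g(1), … with moves {2, 3, 5}:
g(0) = mex{} = 0
g(1) = mex{} = 0
g(2) = mex{0} = 1
g(3) = mex{0} = 1
g(4) = mex{0,1} = 2
g(5) = mex{0,1} = 2
g(6) = mex{0,1,2} = 3
g(7) = mex{1,2} = 0
So g(7) = 0.
Heap B is a plain Nim heap of size 5, so its Grundy value is 5.
The value of a disjunctive sum is the nim-sum of the parts.
Combined value = 0 XOR 5 = 5.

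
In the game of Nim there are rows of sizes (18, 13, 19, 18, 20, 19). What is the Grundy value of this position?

Compute the nim-sum pairwise:
18 ⊕ 13 = 31
31 ⊕ 19 = 12
12 ⊕ 18 = 30
30 ⊕ 20 = 10
10 ⊕ 19 = 25

25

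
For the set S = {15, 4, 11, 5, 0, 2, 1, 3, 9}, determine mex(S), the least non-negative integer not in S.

6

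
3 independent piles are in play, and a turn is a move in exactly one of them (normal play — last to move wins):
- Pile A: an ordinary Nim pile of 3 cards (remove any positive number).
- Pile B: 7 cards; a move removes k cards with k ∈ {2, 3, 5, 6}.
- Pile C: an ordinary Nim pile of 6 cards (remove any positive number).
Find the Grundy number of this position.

6

Pile A is a plain Nim pile of size 3, so its Grundy value is 3.
Grundy values for pile B (subtraction set {2, 3, 5, 6}):
g(0) = mex{} = 0
g(1) = mex{} = 0
g(2) = mex{0} = 1
g(3) = mex{0} = 1
g(4) = mex{0,1} = 2
g(5) = mex{0,1} = 2
g(6) = mex{0,1,2} = 3
g(7) = mex{0,1,2} = 3
So g(7) = 3.
Pile C is a plain Nim pile of size 6, so its Grundy value is 6.
By the Sprague-Grundy theorem, the Grundy value of a sum of independent games is the XOR of the component values.
Combined value = 3 XOR 3 XOR 6 = 6.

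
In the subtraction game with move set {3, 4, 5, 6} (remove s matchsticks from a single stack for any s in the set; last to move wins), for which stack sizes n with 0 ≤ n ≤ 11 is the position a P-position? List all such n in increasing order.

Build the Grundy sequence with g(k) = mex{g(k−s) : s ∈ {3, 4, 5, 6}, s ≤ k}:
k:     0  1  2  3  4  5  6  7  8  9 10 11
g(k):  0  0  0  1  1  1  2  2  2  0  0  0
The P-positions (g = 0) in 0..11 are 0, 1, 2, 9, 10, 11.

0, 1, 2, 9, 10, 11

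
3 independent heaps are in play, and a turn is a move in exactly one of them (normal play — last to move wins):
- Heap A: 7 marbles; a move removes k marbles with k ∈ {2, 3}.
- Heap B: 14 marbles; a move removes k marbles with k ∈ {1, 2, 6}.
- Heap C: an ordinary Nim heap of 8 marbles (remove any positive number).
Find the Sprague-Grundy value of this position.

For heap A, compute g(0), g(1), … with moves {2, 3}:
g(0) = mex{} = 0
g(1) = mex{} = 0
g(2) = mex{0} = 1
g(3) = mex{0} = 1
g(4) = mex{0,1} = 2
g(5) = mex{1} = 0
g(6) = mex{1,2} = 0
g(7) = mex{0,2} = 1
So g(7) = 1.
Build the Grundy sequence for heap B with g(k) = mex{g(k−s) : s ∈ {1, 2, 6}, s ≤ k}:
g(0) = mex{} = 0
g(1) = mex{0} = 1
g(2) = mex{0,1} = 2
g(3) = mex{1,2} = 0
g(4) = mex{0,2} = 1
g(5) = mex{0,1} = 2
g(6) = mex{0,1,2} = 3
g(7) = mex{1,2,3} = 0
g(8) = mex{0,2,3} = 1
g(9) = mex{0,1} = 2
g(10) = mex{1,2} = 0
g(11) = mex{0,2} = 1
g(12) = mex{0,1,3} = 2
g(13) = mex{0,1,2} = 3
g(14) = mex{1,2,3} = 0
So g(14) = 0.
Heap C is a plain Nim heap of size 8, so its Grundy value is 8.
By the Sprague-Grundy theorem, the Grundy value of a sum of independent games is the XOR of the component values.
Combined value = 1 ⊕ 0 ⊕ 8 = 9.

9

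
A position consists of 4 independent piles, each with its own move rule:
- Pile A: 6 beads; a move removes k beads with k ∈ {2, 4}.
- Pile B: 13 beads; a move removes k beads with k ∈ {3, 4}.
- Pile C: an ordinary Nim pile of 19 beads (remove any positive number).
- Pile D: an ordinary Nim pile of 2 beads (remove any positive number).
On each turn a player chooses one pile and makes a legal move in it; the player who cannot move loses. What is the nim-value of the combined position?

19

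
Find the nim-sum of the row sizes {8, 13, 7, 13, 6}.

9

Bitwise XOR of the heap sizes:
  1000  (8)
  1101  (13)
  0111  (7)
  1101  (13)
  0110  (6)
  ----
  1001  (9)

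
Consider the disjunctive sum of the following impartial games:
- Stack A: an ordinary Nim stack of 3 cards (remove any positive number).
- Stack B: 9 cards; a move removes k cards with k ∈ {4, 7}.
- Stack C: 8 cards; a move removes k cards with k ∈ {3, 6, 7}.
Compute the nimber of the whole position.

Stack A is a plain Nim stack of size 3, so its Grundy value is 3.
Grundy values for stack B (subtraction set {4, 7}):
g(0) = mex{} = 0
g(1) = mex{} = 0
g(2) = mex{} = 0
g(3) = mex{} = 0
g(4) = mex{0} = 1
g(5) = mex{0} = 1
g(6) = mex{0} = 1
g(7) = mex{0} = 1
g(8) = mex{0,1} = 2
g(9) = mex{0,1} = 2
So g(9) = 2.
Build the Grundy sequence for stack C with g(k) = mex{g(k−s) : s ∈ {3, 6, 7}, s ≤ k}:
g(0) = mex{} = 0
g(1) = mex{} = 0
g(2) = mex{} = 0
g(3) = mex{0} = 1
g(4) = mex{0} = 1
g(5) = mex{0} = 1
g(6) = mex{0,1} = 2
g(7) = mex{0,1} = 2
g(8) = mex{0,1} = 2
So g(8) = 2.
By the Sprague-Grundy theorem, the Grundy value of a sum of independent games is the XOR of the component values.
Combined value = 3 ⊕ 2 ⊕ 2 = 3.

3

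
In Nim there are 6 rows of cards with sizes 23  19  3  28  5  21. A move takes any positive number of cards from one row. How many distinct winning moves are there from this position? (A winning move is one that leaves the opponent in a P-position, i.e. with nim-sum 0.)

Nim-sum: 23 XOR 19 XOR 3 XOR 28 XOR 5 XOR 21 = 11.
The overall nim-sum is X = 11. A row of size p has a winning move iff p XOR X < p (reduce it to p XOR X).
  23: 23 XOR 11 = 28 ≥ 23 — no move.
  19: 19 XOR 11 = 24 ≥ 19 — no move.
  3: 3 XOR 11 = 8 ≥ 3 — no move.
  28: 28 XOR 11 = 23 < 28 — winning move (to 23).
  5: 5 XOR 11 = 14 ≥ 5 — no move.
  21: 21 XOR 11 = 30 ≥ 21 — no move.
That gives 1 winning move.

1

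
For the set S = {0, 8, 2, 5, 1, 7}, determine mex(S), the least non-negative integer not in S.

3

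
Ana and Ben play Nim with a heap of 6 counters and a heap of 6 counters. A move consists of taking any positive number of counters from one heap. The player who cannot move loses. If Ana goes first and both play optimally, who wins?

Compute the nim-sum pairwise:
6 XOR 6 = 0
The nim-sum is 0, so this is a P-position: the player to move is in a losing position under optimal play; Ana is about to move from it and so loses — Ben wins.

Ben wins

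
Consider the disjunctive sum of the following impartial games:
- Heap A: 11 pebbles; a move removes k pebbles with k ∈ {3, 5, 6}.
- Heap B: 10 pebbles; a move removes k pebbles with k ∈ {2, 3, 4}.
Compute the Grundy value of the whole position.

Grundy values for heap A (subtraction set {3, 5, 6}):
k:     0  1  2  3  4  5  6  7  8  9 10 11
g(k):  0  0  0  1  1  1  2  2  2  0  0  0
So g(11) = 0.
For heap B, compute g(0), g(1), … with moves {2, 3, 4}:
g(0) = mex{} = 0
g(1) = mex{} = 0
g(2) = mex{0} = 1
g(3) = mex{0} = 1
g(4) = mex{0,1} = 2
g(5) = mex{0,1} = 2
g(6) = mex{1,2} = 0
g(7) = mex{1,2} = 0
g(8) = mex{0,2} = 1
g(9) = mex{0,2} = 1
g(10) = mex{0,1} = 2
So g(10) = 2.
By the Sprague-Grundy theorem, the Grundy value of a sum of independent games is the XOR of the component values.
Combined value = 0 ⊕ 2 = 2.

2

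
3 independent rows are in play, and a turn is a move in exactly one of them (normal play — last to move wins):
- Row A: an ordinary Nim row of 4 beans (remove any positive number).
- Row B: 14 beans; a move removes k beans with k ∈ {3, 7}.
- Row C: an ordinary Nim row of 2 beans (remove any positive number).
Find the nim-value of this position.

7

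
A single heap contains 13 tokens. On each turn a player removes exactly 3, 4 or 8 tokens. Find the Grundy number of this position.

0

Grundy values for subtraction set {3, 4, 8}:
g(0) = mex{} = 0
g(1) = mex{} = 0
g(2) = mex{} = 0
g(3) = mex{0} = 1
g(4) = mex{0} = 1
g(5) = mex{0} = 1
g(6) = mex{0,1} = 2
g(7) = mex{1} = 0
g(8) = mex{0,1} = 2
g(9) = mex{0,1,2} = 3
g(10) = mex{0,2} = 1
g(11) = mex{0,1,2} = 3
g(12) = mex{1,2,3} = 0
g(13) = mex{1,3} = 0
So g(13) = 0.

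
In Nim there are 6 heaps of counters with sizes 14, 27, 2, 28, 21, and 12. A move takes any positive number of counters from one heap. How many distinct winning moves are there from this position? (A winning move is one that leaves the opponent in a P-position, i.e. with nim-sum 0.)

3

Write each in binary and XOR column by column:
  01110  (14)
  11011  (27)
  00010  (2)
  11100  (28)
  10101  (21)
  01100  (12)
  -----
  10010  (18)
The overall nim-sum is X = 18. A heap of size p has a winning move iff p XOR X < p (reduce it to p XOR X).
  14: 14 XOR 18 = 28 ≥ 14 — no move.
  27: 27 XOR 18 = 9 < 27 — winning move (to 9).
  2: 2 XOR 18 = 16 ≥ 2 — no move.
  28: 28 XOR 18 = 14 < 28 — winning move (to 14).
  21: 21 XOR 18 = 7 < 21 — winning move (to 7).
  12: 12 XOR 18 = 30 ≥ 12 — no move.
That gives 3 winning moves.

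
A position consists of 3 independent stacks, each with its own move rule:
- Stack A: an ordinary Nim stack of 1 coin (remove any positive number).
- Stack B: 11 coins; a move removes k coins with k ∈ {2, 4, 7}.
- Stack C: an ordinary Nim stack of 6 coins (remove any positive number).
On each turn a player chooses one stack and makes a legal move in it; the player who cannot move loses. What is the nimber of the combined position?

Stack A is a plain Nim stack of size 1, so its Grundy value is 1.
Build the Grundy sequence for stack B with g(k) = mex{g(k−s) : s ∈ {2, 4, 7}, s ≤ k}:
g(0) = mex{} = 0
g(1) = mex{} = 0
g(2) = mex{0} = 1
g(3) = mex{0} = 1
g(4) = mex{0,1} = 2
g(5) = mex{0,1} = 2
g(6) = mex{1,2} = 0
g(7) = mex{0,1,2} = 3
g(8) = mex{0,2} = 1
g(9) = mex{1,2,3} = 0
g(10) = mex{0,1} = 2
g(11) = mex{0,2,3} = 1
So g(11) = 1.
Stack C is a plain Nim stack of size 6, so its Grundy value is 6.
By the Sprague-Grundy theorem, the Grundy value of a sum of independent games is the XOR of the component values.
Combined value = 1 ⊕ 1 ⊕ 6 = 6.

6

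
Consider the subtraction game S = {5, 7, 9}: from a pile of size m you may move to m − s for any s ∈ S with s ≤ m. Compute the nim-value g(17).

Build the Grundy sequence with g(k) = mex{g(k−s) : s ∈ {5, 7, 9}, s ≤ k}:
k:     0  1  2  3  4  5  6  7  8  9 10 11 12 13 14 15 16 17
g(k):  0  0  0  0  0  1  1  1  1  1  2  2  2  2  0  0  0  0
So g(17) = 0.

0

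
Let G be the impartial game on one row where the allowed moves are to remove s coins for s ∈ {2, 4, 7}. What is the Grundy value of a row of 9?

0

Grundy values for subtraction set {2, 4, 7}:
k:     0  1  2  3  4  5  6  7  8  9
g(k):  0  0  1  1  2  2  0  3  1  0
So g(9) = 0.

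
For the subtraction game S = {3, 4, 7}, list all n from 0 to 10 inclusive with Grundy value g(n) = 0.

0, 1, 2, 10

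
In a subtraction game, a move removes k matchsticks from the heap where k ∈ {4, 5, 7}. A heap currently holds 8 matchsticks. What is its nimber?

Build the Grundy sequence with g(k) = mex{g(k−s) : s ∈ {4, 5, 7}, s ≤ k}:
g(0) = mex{} = 0
g(1) = mex{} = 0
g(2) = mex{} = 0
g(3) = mex{} = 0
g(4) = mex{0} = 1
g(5) = mex{0} = 1
g(6) = mex{0} = 1
g(7) = mex{0} = 1
g(8) = mex{0,1} = 2
So g(8) = 2.

2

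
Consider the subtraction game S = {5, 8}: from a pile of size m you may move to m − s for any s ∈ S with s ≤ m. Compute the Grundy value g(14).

0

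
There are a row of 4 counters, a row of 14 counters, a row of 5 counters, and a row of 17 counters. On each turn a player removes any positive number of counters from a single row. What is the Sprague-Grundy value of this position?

30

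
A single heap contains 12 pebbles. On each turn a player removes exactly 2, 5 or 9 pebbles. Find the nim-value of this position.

2

Build the Grundy sequence with g(k) = mex{g(k−s) : s ∈ {2, 5, 9}, s ≤ k}:
g(0) = mex{} = 0
g(1) = mex{} = 0
g(2) = mex{0} = 1
g(3) = mex{0} = 1
g(4) = mex{1} = 0
g(5) = mex{0,1} = 2
g(6) = mex{0} = 1
g(7) = mex{1,2} = 0
g(8) = mex{1} = 0
g(9) = mex{0} = 1
g(10) = mex{0,2} = 1
g(11) = mex{1} = 0
g(12) = mex{0,1} = 2
So g(12) = 2.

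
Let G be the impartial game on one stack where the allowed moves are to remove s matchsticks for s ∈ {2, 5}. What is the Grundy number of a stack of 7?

0

Compute g(0), g(1), … for moves {2, 5}:
g(0) = mex{} = 0
g(1) = mex{} = 0
g(2) = mex{0} = 1
g(3) = mex{0} = 1
g(4) = mex{1} = 0
g(5) = mex{0,1} = 2
g(6) = mex{0} = 1
g(7) = mex{1,2} = 0
So g(7) = 0.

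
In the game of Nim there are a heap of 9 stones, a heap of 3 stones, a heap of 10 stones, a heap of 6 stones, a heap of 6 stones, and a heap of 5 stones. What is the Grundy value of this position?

5

In binary:
  1001  (9)
  0011  (3)
  1010  (10)
  0110  (6)
  0110  (6)
  0101  (5)
  ----
  0101  (5)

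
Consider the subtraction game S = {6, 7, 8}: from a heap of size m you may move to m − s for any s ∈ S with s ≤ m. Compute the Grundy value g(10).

Compute g(0), g(1), … for moves {6, 7, 8}:
g(0) = mex{} = 0
g(1) = mex{} = 0
g(2) = mex{} = 0
g(3) = mex{} = 0
g(4) = mex{} = 0
g(5) = mex{} = 0
g(6) = mex{0} = 1
g(7) = mex{0} = 1
g(8) = mex{0} = 1
g(9) = mex{0} = 1
g(10) = mex{0} = 1
So g(10) = 1.

1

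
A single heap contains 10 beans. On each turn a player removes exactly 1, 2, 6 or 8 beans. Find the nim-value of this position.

0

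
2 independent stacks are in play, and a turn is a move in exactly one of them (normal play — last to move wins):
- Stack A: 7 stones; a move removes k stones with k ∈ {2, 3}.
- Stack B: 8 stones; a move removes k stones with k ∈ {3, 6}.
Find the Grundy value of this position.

3

Grundy values for stack A (subtraction set {2, 3}):
k:     0  1  2  3  4  5  6  7
g(k):  0  0  1  1  2  0  0  1
So g(7) = 1.
For stack B, compute g(0), g(1), … with moves {3, 6}:
g(0) = mex{} = 0
g(1) = mex{} = 0
g(2) = mex{} = 0
g(3) = mex{0} = 1
g(4) = mex{0} = 1
g(5) = mex{0} = 1
g(6) = mex{0,1} = 2
g(7) = mex{0,1} = 2
g(8) = mex{0,1} = 2
So g(8) = 2.
By the Sprague-Grundy theorem, the Grundy value of a sum of independent games is the XOR of the component values.
Combined value = 1 XOR 2 = 3.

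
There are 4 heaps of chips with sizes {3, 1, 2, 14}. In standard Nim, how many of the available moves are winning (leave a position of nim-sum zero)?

Bitwise XOR of the heap sizes:
  0011  (3)
  0001  (1)
  0010  (2)
  1110  (14)
  ----
  1110  (14)
The overall nim-sum is X = 14. A heap of size p has a winning move iff p XOR X < p (reduce it to p XOR X).
  3: 3 XOR 14 = 13 ≥ 3 — no move.
  1: 1 XOR 14 = 15 ≥ 1 — no move.
  2: 2 XOR 14 = 12 ≥ 2 — no move.
  14: 14 XOR 14 = 0 < 14 — winning move (to 0).
That gives 1 winning move.

1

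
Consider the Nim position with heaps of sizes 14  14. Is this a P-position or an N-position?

P-position

Compute the nim-sum pairwise:
14 XOR 14 = 0
The nim-sum is 0, so this is a P-position: the player to move is in a losing position under optimal play.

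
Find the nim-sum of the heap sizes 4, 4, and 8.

Nim-sum: 4 ^ 4 ^ 8 = 8.

8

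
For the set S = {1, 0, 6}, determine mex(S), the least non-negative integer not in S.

2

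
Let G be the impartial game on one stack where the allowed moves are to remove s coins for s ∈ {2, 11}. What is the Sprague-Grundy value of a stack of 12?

2

Grundy values for subtraction set {2, 11}:
k:     0  1  2  3  4  5  6  7  8  9 10 11 12
g(k):  0  0  1  1  0  0  1  1  0  0  1  1  2
So g(12) = 2.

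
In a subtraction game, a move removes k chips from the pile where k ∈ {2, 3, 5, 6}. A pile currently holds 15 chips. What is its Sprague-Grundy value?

Build the Grundy sequence with g(k) = mex{g(k−s) : s ∈ {2, 3, 5, 6}, s ≤ k}:
k:     0  1  2  3  4  5  6  7  8  9 10 11 12 13 14 15
g(k):  0  0  1  1  2  2  3  3  0  0  1  1  2  2  3  3
So g(15) = 3.

3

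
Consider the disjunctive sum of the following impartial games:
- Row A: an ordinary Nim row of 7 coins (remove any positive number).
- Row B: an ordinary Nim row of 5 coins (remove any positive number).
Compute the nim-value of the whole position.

Row A is a plain Nim row of size 7, so its Grundy value is 7.
Row B is a plain Nim row of size 5, so its Grundy value is 5.
The value of a disjunctive sum is the nim-sum of the parts.
Combined value = 7 ⊕ 5 = 2.

2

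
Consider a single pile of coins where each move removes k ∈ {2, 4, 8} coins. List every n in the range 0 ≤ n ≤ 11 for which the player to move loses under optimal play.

0, 1, 6, 7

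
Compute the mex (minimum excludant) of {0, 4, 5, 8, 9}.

0 is in the set but 1 is not, so the mex is 1.

1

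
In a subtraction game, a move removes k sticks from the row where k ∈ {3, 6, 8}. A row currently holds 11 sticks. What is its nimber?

0

Grundy values for subtraction set {3, 6, 8}:
k:     0  1  2  3  4  5  6  7  8  9 10 11
g(k):  0  0  0  1  1  1  2  2  2  3  3  0
So g(11) = 0.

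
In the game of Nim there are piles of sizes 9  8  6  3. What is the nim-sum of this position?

4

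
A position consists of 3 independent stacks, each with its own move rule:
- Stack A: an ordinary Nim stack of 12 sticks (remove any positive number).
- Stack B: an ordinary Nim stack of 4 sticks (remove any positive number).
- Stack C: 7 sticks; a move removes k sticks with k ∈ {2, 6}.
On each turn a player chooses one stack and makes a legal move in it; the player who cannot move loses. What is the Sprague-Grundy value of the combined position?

9

Stack A is a plain Nim stack of size 12, so its Grundy value is 12.
Stack B is a plain Nim stack of size 4, so its Grundy value is 4.
Build the Grundy sequence for stack C with g(k) = mex{g(k−s) : s ∈ {2, 6}, s ≤ k}:
g(0) = mex{} = 0
g(1) = mex{} = 0
g(2) = mex{0} = 1
g(3) = mex{0} = 1
g(4) = mex{1} = 0
g(5) = mex{1} = 0
g(6) = mex{0} = 1
g(7) = mex{0} = 1
So g(7) = 1.
The value of a disjunctive sum is the nim-sum of the parts.
Combined value = 12 XOR 4 XOR 1 = 9.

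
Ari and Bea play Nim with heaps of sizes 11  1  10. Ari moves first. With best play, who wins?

Bitwise XOR of the heap sizes:
  1011  (11)
  0001  (1)
  1010  (10)
  ----
  0000  (0)
The nim-sum is 0, so this is a P-position: the player to move is in a losing position under optimal play; Ari is about to move from it and so loses — Bea wins.

Bea wins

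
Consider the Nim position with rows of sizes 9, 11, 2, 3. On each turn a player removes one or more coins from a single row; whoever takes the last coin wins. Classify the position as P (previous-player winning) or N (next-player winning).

N-position

Nim-sum: 9 XOR 11 XOR 2 XOR 3 = 3.
The nim-sum is 3 ≠ 0, so this is an N-position: the player to move can win.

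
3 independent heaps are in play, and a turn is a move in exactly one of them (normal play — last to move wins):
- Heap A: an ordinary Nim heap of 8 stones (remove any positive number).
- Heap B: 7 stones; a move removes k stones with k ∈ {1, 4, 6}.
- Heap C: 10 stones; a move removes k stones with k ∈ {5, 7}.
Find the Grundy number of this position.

10

Heap A is a plain Nim heap of size 8, so its Grundy value is 8.
For heap B, compute g(0), g(1), … with moves {1, 4, 6}:
k:     0  1  2  3  4  5  6  7
g(k):  0  1  0  1  2  0  1  0
So g(7) = 0.
Grundy values for heap C (subtraction set {5, 7}):
g(0) = mex{} = 0
g(1) = mex{} = 0
g(2) = mex{} = 0
g(3) = mex{} = 0
g(4) = mex{} = 0
g(5) = mex{0} = 1
g(6) = mex{0} = 1
g(7) = mex{0} = 1
g(8) = mex{0} = 1
g(9) = mex{0} = 1
g(10) = mex{0,1} = 2
So g(10) = 2.
By the Sprague-Grundy theorem, the Grundy value of a sum of independent games is the XOR of the component values.
Combined value = 8 ⊕ 0 ⊕ 2 = 10.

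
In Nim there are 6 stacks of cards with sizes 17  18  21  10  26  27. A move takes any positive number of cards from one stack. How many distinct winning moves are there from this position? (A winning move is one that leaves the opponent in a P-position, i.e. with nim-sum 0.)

Nim-sum: 17 ⊕ 18 ⊕ 21 ⊕ 10 ⊕ 26 ⊕ 27 = 29.
The overall nim-sum is X = 29. A stack of size p has a winning move iff p XOR X < p (reduce it to p XOR X).
  17: 17 XOR 29 = 12 < 17 — winning move (to 12).
  18: 18 XOR 29 = 15 < 18 — winning move (to 15).
  21: 21 XOR 29 = 8 < 21 — winning move (to 8).
  10: 10 XOR 29 = 23 ≥ 10 — no move.
  26: 26 XOR 29 = 7 < 26 — winning move (to 7).
  27: 27 XOR 29 = 6 < 27 — winning move (to 6).
That gives 5 winning moves.

5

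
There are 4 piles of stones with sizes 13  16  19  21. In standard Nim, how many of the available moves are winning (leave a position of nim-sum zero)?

3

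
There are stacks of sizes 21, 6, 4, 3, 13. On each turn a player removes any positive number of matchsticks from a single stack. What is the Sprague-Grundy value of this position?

25

Nim-sum: 21 ⊕ 6 ⊕ 4 ⊕ 3 ⊕ 13 = 25.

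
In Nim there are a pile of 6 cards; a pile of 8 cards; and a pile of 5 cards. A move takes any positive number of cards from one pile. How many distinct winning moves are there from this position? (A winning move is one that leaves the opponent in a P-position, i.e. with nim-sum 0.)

Write each in binary and XOR column by column:
  0110  (6)
  1000  (8)
  0101  (5)
  ----
  1011  (11)
The overall nim-sum is X = 11. A pile of size p has a winning move iff p XOR X < p (reduce it to p XOR X).
  6: 6 XOR 11 = 13 ≥ 6 — no move.
  8: 8 XOR 11 = 3 < 8 — winning move (to 3).
  5: 5 XOR 11 = 14 ≥ 5 — no move.
That gives 1 winning move.

1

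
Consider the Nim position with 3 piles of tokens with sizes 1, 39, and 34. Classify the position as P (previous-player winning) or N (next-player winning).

Compute the nim-sum pairwise:
1 ⊕ 39 = 38
38 ⊕ 34 = 4
The nim-sum is 4 ≠ 0, so this is an N-position: the player to move can win.

N-position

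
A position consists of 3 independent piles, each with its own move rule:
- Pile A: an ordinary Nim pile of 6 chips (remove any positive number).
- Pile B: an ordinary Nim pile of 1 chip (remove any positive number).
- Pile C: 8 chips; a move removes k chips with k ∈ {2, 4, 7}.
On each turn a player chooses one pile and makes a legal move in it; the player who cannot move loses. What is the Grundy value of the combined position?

Pile A is a plain Nim pile of size 6, so its Grundy value is 6.
Pile B is a plain Nim pile of size 1, so its Grundy value is 1.
Grundy values for pile C (subtraction set {2, 4, 7}):
g(0) = mex{} = 0
g(1) = mex{} = 0
g(2) = mex{0} = 1
g(3) = mex{0} = 1
g(4) = mex{0,1} = 2
g(5) = mex{0,1} = 2
g(6) = mex{1,2} = 0
g(7) = mex{0,1,2} = 3
g(8) = mex{0,2} = 1
So g(8) = 1.
By the Sprague-Grundy theorem, the Grundy value of a sum of independent games is the XOR of the component values.
Combined value = 6 ⊕ 1 ⊕ 1 = 6.

6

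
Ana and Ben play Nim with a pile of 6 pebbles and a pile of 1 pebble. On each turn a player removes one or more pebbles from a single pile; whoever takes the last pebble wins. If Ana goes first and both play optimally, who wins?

Ana wins

Compute the nim-sum pairwise:
6 ⊕ 1 = 7
The nim-sum is 7 ≠ 0, so this is an N-position: the player to move can win; Ana has a winning move.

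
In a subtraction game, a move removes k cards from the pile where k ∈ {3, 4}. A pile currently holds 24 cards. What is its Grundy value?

Compute g(0), g(1), … for moves {3, 4}:
k:     0  1  2  3  4  5  6  7  8  9 10 11 12 13 14 15 16 17 18 19 20 21 22 23 24
g(k):  0  0  0  1  1  1  2  0  0  0  1  1  1  2  0  0  0  1  1  1  2  0  0  0  1
So g(24) = 1.

1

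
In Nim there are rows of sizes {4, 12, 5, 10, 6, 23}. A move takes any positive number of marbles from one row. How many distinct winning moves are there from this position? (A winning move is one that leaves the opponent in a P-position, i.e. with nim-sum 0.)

Compute the nim-sum pairwise:
4 ⊕ 12 = 8
8 ⊕ 5 = 13
13 ⊕ 10 = 7
7 ⊕ 6 = 1
1 ⊕ 23 = 22
The overall nim-sum is X = 22. A row of size p has a winning move iff p XOR X < p (reduce it to p XOR X).
  4: 4 XOR 22 = 18 ≥ 4 — no move.
  12: 12 XOR 22 = 26 ≥ 12 — no move.
  5: 5 XOR 22 = 19 ≥ 5 — no move.
  10: 10 XOR 22 = 28 ≥ 10 — no move.
  6: 6 XOR 22 = 16 ≥ 6 — no move.
  23: 23 XOR 22 = 1 < 23 — winning move (to 1).
That gives 1 winning move.

1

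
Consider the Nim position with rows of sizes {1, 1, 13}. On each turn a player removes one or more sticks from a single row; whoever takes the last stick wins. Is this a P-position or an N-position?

Compute the nim-sum pairwise:
1 XOR 1 = 0
0 XOR 13 = 13
The nim-sum is 13 ≠ 0, so this is an N-position: the player to move can win.

N-position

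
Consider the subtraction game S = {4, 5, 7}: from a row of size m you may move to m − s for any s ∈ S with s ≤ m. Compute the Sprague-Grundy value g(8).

Grundy values for subtraction set {4, 5, 7}:
k:     0  1  2  3  4  5  6  7  8
g(k):  0  0  0  0  1  1  1  1  2
So g(8) = 2.

2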